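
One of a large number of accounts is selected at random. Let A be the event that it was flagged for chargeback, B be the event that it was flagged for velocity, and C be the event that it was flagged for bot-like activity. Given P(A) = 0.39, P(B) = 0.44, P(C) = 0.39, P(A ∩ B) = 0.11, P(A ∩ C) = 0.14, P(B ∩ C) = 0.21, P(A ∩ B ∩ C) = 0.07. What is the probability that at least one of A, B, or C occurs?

0.83

P(A ∪ B ∪ C) = 0.39 + 0.44 + 0.39 − 0.11 − 0.14 − 0.21 + 0.07 = 0.83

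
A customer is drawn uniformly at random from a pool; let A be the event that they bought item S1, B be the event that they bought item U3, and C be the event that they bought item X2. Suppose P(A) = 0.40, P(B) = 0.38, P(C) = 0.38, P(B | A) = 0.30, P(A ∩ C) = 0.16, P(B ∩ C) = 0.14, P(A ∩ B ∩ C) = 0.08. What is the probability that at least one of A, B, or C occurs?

0.82

P(A ∩ B) = P(A)·P(B|A) = 0.40 × 0.30 = 0.12
By inclusion–exclusion:
P(A ∪ B ∪ C) = 0.40 + 0.38 + 0.38 − 0.12 − 0.16 − 0.14 + 0.08 = 0.82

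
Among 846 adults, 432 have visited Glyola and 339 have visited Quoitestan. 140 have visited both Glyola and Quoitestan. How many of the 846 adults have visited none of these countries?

By inclusion–exclusion:
|at least one| = 432 + 339 − 140 = 631
None: 846 − 631 = 215

215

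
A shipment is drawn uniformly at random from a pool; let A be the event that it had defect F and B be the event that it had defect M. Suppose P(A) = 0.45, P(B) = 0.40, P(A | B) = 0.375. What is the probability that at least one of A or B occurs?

P(A ∩ B) = P(B)·P(A|B) = 0.40 × 0.375 = 0.15
Apply inclusion-exclusion:
P(A ∪ B) = 0.45 + 0.40 − 0.15 = 0.70

0.70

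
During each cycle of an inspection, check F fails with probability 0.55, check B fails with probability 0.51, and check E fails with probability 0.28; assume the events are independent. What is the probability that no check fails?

0.15876

P(none) = (1 − 0.55) × (1 − 0.51) × (1 − 0.28) = 0.45 × 0.49 × 0.72 = 0.15876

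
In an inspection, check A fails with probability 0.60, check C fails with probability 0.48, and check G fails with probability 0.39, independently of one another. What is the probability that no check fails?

0.12688

P(none) = (1 − 0.60) × (1 − 0.48) × (1 − 0.39) = 0.40 × 0.52 × 0.61 = 0.12688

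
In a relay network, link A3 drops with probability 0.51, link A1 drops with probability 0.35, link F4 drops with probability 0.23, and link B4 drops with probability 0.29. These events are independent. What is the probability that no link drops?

0.17412395

Since the events are independent, P(none) is the product of the individual non-occurrence probabilities.
P(none) = (1 − 0.51) × (1 − 0.35) × (1 − 0.23) × (1 − 0.29) = 0.49 × 0.65 × 0.77 × 0.71 = 0.17412395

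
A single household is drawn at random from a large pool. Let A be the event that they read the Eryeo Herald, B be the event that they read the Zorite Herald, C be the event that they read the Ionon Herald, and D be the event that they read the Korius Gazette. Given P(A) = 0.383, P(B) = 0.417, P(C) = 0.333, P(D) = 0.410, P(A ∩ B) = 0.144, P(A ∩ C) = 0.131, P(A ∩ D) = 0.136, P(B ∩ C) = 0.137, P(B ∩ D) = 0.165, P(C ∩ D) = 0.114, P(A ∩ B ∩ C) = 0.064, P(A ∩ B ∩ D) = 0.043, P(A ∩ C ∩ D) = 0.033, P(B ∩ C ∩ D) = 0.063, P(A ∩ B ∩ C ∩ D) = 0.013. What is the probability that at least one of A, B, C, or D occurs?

Inclusion–exclusion gives
P(A ∪ B ∪ C ∪ D) = 0.383 + 0.417 + 0.333 + 0.410 − 0.144 − 0.131 − 0.136 − 0.137 − 0.165 − 0.114 + 0.064 + 0.043 + 0.033 + 0.063 − 0.013 = 0.906

0.906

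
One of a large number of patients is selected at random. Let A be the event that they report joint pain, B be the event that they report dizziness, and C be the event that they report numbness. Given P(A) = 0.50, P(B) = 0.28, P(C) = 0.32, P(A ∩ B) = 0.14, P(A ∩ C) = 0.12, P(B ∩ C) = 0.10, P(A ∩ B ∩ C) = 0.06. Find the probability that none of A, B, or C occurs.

0.20

Inclusion–exclusion gives
P(A ∪ B ∪ C) = 0.50 + 0.28 + 0.32 − 0.14 − 0.12 − 0.10 + 0.06 = 0.80
P(none) = 1 − 0.80 = 0.20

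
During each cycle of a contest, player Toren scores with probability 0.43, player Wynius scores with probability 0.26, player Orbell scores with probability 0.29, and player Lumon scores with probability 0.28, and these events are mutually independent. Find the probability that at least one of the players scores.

Independence gives P(none) = ∏(1 − pᵢ).
P(none) = (1 − 0.43) × (1 − 0.26) × (1 − 0.29) × (1 − 0.28) = 0.57 × 0.74 × 0.71 × 0.72 = 0.21562416
P(at least one) = 1 − 0.21562416 = 0.78437584

0.78437584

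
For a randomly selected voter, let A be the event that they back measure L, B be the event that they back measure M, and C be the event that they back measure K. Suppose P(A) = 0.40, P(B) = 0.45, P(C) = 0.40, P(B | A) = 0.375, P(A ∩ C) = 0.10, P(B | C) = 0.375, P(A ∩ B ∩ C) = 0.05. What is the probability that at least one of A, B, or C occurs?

0.90

P(A ∩ B) = P(A)·P(B|A) = 0.40 × 0.375 = 0.15
P(B ∩ C) = P(C)·P(B|C) = 0.40 × 0.375 = 0.15
Inclusion–exclusion gives
P(A ∪ B ∪ C) = 0.40 + 0.45 + 0.40 − 0.15 − 0.10 − 0.15 + 0.05 = 0.90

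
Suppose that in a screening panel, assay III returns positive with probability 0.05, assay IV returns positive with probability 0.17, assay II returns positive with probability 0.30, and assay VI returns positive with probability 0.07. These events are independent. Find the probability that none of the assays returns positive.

0.5133135

Independence gives P(none) = ∏(1 − pᵢ).
P(none) = (1 − 0.05) × (1 − 0.17) × (1 − 0.30) × (1 − 0.07) = 0.95 × 0.83 × 0.70 × 0.93 = 0.5133135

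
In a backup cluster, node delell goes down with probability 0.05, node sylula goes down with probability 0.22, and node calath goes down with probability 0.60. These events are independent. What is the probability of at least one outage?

Independence gives P(none) = ∏(1 − pᵢ).
P(none) = (1 − 0.05) × (1 − 0.22) × (1 − 0.60) = 0.95 × 0.78 × 0.40 = 0.2964
P(at least one) = 1 − 0.2964 = 0.7036

0.7036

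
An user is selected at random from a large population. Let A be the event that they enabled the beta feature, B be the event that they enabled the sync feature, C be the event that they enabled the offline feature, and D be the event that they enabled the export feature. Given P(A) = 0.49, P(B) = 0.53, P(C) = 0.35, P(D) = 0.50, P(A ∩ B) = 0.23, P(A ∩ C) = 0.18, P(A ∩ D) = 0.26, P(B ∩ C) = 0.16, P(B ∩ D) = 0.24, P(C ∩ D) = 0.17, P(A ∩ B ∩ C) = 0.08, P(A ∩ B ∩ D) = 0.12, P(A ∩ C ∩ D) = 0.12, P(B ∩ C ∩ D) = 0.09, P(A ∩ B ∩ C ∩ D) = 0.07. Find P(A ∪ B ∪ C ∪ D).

0.97

Apply inclusion-exclusion:
P(A ∪ B ∪ C ∪ D) = 0.49 + 0.53 + 0.35 + 0.50 − 0.23 − 0.18 − 0.26 − 0.16 − 0.24 − 0.17 + 0.08 + 0.12 + 0.12 + 0.09 − 0.07 = 0.97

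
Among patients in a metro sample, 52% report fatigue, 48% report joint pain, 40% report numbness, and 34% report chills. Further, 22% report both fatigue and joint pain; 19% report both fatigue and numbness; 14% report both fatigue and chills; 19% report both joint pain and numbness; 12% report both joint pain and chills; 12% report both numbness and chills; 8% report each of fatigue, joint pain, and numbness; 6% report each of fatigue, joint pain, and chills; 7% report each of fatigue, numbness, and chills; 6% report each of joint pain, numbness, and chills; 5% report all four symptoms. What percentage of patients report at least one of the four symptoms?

98%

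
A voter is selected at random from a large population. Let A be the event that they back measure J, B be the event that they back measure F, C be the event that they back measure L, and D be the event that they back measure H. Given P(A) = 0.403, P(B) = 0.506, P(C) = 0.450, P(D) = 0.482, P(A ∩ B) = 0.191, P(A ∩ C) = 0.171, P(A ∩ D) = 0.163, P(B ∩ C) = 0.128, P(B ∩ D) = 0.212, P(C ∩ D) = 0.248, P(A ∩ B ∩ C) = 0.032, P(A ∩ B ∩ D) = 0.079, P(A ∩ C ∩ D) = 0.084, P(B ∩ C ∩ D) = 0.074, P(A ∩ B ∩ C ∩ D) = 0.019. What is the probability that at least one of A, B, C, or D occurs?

By inclusion-exclusion,
P(A ∪ B ∪ C ∪ D) = 0.403 + 0.506 + 0.450 + 0.482 − 0.191 − 0.171 − 0.163 − 0.128 − 0.212 − 0.248 + 0.032 + 0.079 + 0.084 + 0.074 − 0.019 = 0.978

0.978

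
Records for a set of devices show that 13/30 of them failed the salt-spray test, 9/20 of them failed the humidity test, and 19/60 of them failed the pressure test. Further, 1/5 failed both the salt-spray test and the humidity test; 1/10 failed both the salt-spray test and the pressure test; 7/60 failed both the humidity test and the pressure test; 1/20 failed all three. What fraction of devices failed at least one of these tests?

5/6

By inclusion–exclusion:
P(at least one) = 13/30 + 9/20 + 19/60 − 1/5 − 1/10 − 7/60 + 1/20 = 5/6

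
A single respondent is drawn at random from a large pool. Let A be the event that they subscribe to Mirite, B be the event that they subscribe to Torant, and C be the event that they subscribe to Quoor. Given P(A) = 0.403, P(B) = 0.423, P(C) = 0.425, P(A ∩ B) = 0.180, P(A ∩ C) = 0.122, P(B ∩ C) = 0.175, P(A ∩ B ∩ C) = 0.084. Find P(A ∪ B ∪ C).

0.858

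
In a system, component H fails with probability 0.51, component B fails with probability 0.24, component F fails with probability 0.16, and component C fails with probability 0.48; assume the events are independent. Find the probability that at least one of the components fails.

P(none) = (1 − 0.51) × (1 − 0.24) × (1 − 0.16) × (1 − 0.48) = 0.49 × 0.76 × 0.84 × 0.52 = 0.16266432
P(at least one) = 1 − 0.16266432 = 0.83733568

0.83733568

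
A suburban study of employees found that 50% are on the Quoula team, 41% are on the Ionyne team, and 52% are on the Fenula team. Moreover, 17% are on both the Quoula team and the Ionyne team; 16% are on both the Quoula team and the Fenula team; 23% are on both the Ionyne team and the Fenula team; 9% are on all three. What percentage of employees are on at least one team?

96%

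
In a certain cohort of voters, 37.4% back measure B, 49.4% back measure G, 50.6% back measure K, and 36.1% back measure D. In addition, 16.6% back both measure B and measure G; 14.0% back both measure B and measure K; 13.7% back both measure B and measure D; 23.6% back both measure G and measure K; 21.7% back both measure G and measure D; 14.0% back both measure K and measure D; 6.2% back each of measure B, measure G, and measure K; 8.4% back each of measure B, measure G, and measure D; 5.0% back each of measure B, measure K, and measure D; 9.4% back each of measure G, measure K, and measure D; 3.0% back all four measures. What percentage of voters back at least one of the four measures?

P(≥1) = 37.4 + 49.4 + 50.6 + 36.1 − 16.6 − 14.0 − 13.7 − 23.6 − 21.7 − 14.0 + 6.2 + 8.4 + 5.0 + 9.4 − 3.0 = 95.9%

95.9%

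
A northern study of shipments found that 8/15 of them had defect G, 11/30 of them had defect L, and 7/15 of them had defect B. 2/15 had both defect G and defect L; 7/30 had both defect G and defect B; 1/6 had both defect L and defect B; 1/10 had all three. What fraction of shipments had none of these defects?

1/15

Inclusion–exclusion gives
P(union) = 8/15 + 11/30 + 7/15 − 2/15 − 7/30 − 1/6 + 1/10 = 14/15
P(none) = 1 − 14/15 = 1/15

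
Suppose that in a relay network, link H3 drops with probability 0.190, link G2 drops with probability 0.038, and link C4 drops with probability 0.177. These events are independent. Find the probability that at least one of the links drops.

Independence gives P(none) = ∏(1 − pᵢ).
P(none) = (1 − 0.190) × (1 − 0.038) × (1 − 0.177) = 0.810 × 0.962 × 0.823 = 0.64129806
P(at least one) = 1 − 0.64129806 = 0.35870194

0.35870194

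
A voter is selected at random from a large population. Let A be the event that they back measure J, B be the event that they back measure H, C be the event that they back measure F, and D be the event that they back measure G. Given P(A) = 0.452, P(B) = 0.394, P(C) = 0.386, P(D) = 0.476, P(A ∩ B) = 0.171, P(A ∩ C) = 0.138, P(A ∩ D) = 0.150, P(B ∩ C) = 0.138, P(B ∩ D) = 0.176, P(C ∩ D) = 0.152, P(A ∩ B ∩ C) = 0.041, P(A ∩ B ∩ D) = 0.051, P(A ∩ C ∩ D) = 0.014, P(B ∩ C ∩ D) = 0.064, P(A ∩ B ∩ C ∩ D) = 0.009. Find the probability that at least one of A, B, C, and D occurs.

0.944

Inclusion–exclusion gives
P(A ∪ B ∪ C ∪ D) = 0.452 + 0.394 + 0.386 + 0.476 − 0.171 − 0.138 − 0.150 − 0.138 − 0.176 − 0.152 + 0.041 + 0.051 + 0.014 + 0.064 − 0.009 = 0.944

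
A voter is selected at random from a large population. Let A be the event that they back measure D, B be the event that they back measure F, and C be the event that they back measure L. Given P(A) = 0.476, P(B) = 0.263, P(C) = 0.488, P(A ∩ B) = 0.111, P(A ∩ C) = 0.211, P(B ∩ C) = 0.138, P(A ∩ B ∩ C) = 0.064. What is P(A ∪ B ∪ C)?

Apply inclusion-exclusion:
P(A ∪ B ∪ C) = 0.476 + 0.263 + 0.488 − 0.111 − 0.211 − 0.138 + 0.064 = 0.831

0.831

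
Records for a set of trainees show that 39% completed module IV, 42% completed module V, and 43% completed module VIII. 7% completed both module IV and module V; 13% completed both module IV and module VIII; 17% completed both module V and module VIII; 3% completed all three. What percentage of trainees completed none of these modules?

Apply inclusion-exclusion:
P(union) = 39 + 42 + 43 − 7 − 13 − 17 + 3 = 90%
P(none) = 100% − 90% = 10%

10%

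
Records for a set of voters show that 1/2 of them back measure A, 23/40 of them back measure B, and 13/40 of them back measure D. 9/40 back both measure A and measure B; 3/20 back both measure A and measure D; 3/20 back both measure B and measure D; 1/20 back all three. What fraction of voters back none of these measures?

P(at least one) = 1/2 + 23/40 + 13/40 − 9/40 − 3/20 − 3/20 + 1/20 = 37/40
P(none) = 1 − 37/40 = 3/40

3/40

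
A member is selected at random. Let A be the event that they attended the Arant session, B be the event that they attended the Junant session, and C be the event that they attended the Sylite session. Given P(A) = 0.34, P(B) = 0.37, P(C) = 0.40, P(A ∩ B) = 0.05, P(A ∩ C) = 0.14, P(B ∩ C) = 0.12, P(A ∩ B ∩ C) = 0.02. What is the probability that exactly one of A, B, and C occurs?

Using the inclusion–exclusion count for exactly one event:
P(exactly one) = 0.34 + 0.37 + 0.40 − 2·0.05 − 2·0.14 − 2·0.12 + 3·0.02 = 0.55

0.55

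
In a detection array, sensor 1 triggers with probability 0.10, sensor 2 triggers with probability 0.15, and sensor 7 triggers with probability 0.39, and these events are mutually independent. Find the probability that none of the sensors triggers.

0.46665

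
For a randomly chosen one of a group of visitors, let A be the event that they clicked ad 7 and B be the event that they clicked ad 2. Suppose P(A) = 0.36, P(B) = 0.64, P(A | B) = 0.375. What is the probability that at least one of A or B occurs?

0.76

P(A ∩ B) = P(B)·P(A|B) = 0.64 × 0.375 = 0.24
P(A ∪ B) = 0.36 + 0.64 − 0.24 = 0.76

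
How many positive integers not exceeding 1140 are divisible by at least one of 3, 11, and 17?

Using inclusion–exclusion:
380 + 103 + 67 − 34 − 22 − 6 + 2 = 490

490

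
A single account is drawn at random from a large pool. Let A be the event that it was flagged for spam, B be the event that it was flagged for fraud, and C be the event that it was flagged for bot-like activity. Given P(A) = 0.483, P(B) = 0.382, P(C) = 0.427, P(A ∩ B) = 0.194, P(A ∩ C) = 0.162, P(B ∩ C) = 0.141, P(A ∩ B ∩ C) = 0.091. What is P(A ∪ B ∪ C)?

0.886

Using inclusion–exclusion:
P(A ∪ B ∪ C) = 0.483 + 0.382 + 0.427 − 0.194 − 0.162 − 0.141 + 0.091 = 0.886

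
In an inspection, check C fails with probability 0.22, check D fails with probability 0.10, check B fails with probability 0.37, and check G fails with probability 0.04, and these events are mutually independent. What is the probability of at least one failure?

0.5754304

P(none) = (1 − 0.22) × (1 − 0.10) × (1 − 0.37) × (1 − 0.04) = 0.78 × 0.90 × 0.63 × 0.96 = 0.4245696
P(at least one) = 1 − 0.4245696 = 0.5754304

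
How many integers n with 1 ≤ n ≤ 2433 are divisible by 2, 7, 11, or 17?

1541

Apply inclusion-exclusion:
⌊2433/2⌋ + ⌊2433/7⌋ + ⌊2433/11⌋ + ⌊2433/17⌋ − ⌊2433/14⌋ − ⌊2433/22⌋ − ⌊2433/34⌋ − ⌊2433/77⌋ − ⌊2433/119⌋ − ⌊2433/187⌋ + ⌊2433/154⌋ + ⌊2433/238⌋ + ⌊2433/374⌋ + ⌊2433/1309⌋ − ⌊2433/2618⌋ = 1216 + 347 + 221 + 143 − 173 − 110 − 71 − 31 − 20 − 13 + 15 + 10 + 6 + 1 − 0 = 1541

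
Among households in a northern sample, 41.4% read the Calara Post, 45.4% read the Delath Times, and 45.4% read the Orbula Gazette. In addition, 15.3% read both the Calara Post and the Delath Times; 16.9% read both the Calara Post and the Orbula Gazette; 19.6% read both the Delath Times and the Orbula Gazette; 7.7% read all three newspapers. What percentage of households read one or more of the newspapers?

By inclusion–exclusion:
P(at least one) = 41.4 + 45.4 + 45.4 − 15.3 − 16.9 − 19.6 + 7.7 = 88.1%

88.1%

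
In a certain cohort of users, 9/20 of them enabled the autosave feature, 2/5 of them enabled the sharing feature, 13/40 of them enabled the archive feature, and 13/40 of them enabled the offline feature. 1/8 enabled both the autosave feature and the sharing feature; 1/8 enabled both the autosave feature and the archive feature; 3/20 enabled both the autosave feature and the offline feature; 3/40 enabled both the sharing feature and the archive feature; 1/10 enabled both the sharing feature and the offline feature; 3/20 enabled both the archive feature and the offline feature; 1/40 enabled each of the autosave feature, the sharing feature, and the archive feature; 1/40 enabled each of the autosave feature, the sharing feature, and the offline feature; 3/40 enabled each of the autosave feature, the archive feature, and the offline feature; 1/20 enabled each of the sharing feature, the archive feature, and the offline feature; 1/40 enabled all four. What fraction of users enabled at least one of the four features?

37/40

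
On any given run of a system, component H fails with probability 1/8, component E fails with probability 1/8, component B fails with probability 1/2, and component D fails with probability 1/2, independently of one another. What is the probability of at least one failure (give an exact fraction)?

207/256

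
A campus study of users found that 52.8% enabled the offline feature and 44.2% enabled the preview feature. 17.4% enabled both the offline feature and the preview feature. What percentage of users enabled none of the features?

20.4%

P(≥1) = 52.8 + 44.2 − 17.4 = 79.6%
P(none) = 100% − 79.6% = 20.4%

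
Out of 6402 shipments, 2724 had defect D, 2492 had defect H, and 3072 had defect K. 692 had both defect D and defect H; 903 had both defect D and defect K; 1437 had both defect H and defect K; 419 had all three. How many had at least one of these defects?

5675

Using inclusion–exclusion:
N(≥1) = 2724 + 2492 + 3072 − 692 − 903 − 1437 + 419 = 5675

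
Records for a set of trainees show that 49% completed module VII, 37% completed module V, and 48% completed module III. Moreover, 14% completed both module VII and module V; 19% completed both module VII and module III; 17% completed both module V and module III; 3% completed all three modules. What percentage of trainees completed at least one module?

87%

P(union) = 49 + 37 + 48 − 14 − 19 − 17 + 3 = 87%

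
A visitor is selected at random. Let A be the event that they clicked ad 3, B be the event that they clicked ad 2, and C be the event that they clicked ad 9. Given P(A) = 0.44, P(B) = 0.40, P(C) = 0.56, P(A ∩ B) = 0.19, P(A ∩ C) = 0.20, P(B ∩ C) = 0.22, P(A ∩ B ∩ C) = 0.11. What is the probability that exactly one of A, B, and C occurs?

Using the inclusion–exclusion count for exactly one event:
P(exactly one) = 0.44 + 0.40 + 0.56 − 2·0.19 − 2·0.20 − 2·0.22 + 3·0.11 = 0.51

0.51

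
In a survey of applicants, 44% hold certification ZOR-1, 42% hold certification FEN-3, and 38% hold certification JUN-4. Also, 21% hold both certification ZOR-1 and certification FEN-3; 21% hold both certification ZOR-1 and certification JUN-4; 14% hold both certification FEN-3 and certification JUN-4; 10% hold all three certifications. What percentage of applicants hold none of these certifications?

By inclusion-exclusion,
P(union) = 44 + 42 + 38 − 21 − 21 − 14 + 10 = 78%
P(none) = 100% − 78% = 22%

22%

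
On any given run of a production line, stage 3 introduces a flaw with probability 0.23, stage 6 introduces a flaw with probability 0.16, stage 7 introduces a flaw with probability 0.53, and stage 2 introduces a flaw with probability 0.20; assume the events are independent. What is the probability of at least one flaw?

P(none) = (1 − 0.23) × (1 − 0.16) × (1 − 0.53) × (1 − 0.20) = 0.77 × 0.84 × 0.47 × 0.80 = 0.2431968
P(at least one) = 1 − 0.2431968 = 0.7568032

0.7568032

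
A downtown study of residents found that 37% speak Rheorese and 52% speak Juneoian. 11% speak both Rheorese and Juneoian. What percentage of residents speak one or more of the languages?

78%

Inclusion–exclusion gives
P(≥1) = 37 + 52 − 11 = 78%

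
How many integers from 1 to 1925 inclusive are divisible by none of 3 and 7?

floor(1925/3) + floor(1925/7) − floor(1925/21) = 641 + 275 − 91 = 825
1925 − 825 = 1100

1100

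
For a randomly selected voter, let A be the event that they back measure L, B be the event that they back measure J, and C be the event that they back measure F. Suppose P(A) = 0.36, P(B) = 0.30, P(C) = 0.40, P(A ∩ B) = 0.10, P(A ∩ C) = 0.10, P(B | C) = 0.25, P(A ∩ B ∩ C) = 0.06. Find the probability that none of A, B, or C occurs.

0.18

P(B ∩ C) = P(C)·P(B|C) = 0.40 × 0.25 = 0.10
Using inclusion–exclusion:
P(A ∪ B ∪ C) = 0.36 + 0.30 + 0.40 − 0.10 − 0.10 − 0.10 + 0.06 = 0.82
P(none) = 1 − 0.82 = 0.18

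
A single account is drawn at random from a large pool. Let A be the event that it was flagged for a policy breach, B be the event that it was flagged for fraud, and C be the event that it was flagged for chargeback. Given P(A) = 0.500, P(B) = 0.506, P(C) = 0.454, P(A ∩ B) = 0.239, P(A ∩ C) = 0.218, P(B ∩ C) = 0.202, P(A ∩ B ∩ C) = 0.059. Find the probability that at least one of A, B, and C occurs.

0.860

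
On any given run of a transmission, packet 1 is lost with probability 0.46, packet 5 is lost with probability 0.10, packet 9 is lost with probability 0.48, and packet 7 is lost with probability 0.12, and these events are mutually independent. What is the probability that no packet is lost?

0.2223936

Independence gives P(none) = ∏(1 − pᵢ).
P(none) = (1 − 0.46) × (1 − 0.10) × (1 − 0.48) × (1 − 0.12) = 0.54 × 0.90 × 0.52 × 0.88 = 0.2223936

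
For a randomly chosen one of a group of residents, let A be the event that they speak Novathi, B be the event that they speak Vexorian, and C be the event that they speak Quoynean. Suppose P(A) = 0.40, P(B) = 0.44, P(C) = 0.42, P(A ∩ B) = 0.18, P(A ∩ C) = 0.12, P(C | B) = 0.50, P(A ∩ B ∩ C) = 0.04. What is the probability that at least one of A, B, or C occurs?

P(B ∩ C) = P(B)·P(C|B) = 0.44 × 0.50 = 0.22
P(A ∪ B ∪ C) = 0.40 + 0.44 + 0.42 − 0.18 − 0.12 − 0.22 + 0.04 = 0.78

0.78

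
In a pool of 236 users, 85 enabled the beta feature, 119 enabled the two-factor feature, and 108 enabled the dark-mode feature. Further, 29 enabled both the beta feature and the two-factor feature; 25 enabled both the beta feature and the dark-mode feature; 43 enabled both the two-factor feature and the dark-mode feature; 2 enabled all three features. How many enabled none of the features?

19

By inclusion–exclusion:
|union| = 85 + 119 + 108 − 29 − 25 − 43 + 2 = 217
None: 236 − 217 = 19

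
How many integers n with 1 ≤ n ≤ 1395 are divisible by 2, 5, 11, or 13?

926

⌊1395/2⌋ + ⌊1395/5⌋ + ⌊1395/11⌋ + ⌊1395/13⌋ − ⌊1395/10⌋ − ⌊1395/22⌋ − ⌊1395/26⌋ − ⌊1395/55⌋ − ⌊1395/65⌋ − ⌊1395/143⌋ + ⌊1395/110⌋ + ⌊1395/130⌋ + ⌊1395/286⌋ + ⌊1395/715⌋ − ⌊1395/1430⌋ = 697 + 279 + 126 + 107 − 139 − 63 − 53 − 25 − 21 − 9 + 12 + 10 + 4 + 1 − 0 = 926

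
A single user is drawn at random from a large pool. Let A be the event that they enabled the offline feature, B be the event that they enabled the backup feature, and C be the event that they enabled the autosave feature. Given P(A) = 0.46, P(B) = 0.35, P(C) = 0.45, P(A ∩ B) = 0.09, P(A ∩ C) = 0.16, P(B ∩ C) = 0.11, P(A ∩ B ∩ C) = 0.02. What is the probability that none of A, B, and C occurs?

0.08

P(A ∪ B ∪ C) = 0.46 + 0.35 + 0.45 − 0.09 − 0.16 − 0.11 + 0.02 = 0.92
P(none) = 1 − 0.92 = 0.08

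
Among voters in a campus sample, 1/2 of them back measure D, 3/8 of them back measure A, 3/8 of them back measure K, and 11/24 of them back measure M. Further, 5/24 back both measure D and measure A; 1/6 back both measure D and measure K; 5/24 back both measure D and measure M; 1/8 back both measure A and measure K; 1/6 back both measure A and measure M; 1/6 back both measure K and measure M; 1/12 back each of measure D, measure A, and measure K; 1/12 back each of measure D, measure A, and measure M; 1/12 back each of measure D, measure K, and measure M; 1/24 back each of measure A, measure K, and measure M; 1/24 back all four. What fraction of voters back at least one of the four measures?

By inclusion-exclusion,
P(at least one) = 1/2 + 3/8 + 3/8 + 11/24 − 5/24 − 1/6 − 5/24 − 1/8 − 1/6 − 1/6 + 1/12 + 1/12 + 1/12 + 1/24 − 1/24 = 11/12

11/12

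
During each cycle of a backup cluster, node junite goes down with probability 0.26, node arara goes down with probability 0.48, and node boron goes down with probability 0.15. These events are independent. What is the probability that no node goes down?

0.32708

P(none) = (1 − 0.26) × (1 − 0.48) × (1 − 0.15) = 0.74 × 0.52 × 0.85 = 0.32708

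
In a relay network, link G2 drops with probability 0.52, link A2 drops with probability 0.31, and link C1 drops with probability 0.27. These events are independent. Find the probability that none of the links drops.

0.241776

P(none) = (1 − 0.52) × (1 − 0.31) × (1 − 0.27) = 0.48 × 0.69 × 0.73 = 0.241776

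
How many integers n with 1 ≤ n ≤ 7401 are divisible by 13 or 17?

floor(7401/13) + floor(7401/17) − floor(7401/221) = 569 + 435 − 33 = 971

971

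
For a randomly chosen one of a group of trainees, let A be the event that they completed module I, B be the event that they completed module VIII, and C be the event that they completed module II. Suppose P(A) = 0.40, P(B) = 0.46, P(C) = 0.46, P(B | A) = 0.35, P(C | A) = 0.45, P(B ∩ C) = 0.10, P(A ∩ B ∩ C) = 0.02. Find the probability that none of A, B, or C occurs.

0.08

P(A ∩ B) = P(A)·P(B|A) = 0.40 × 0.35 = 0.14
P(A ∩ C) = P(A)·P(C|A) = 0.40 × 0.45 = 0.18
P(A ∪ B ∪ C) = 0.40 + 0.46 + 0.46 − 0.14 − 0.18 − 0.10 + 0.02 = 0.92
P(none) = 1 − 0.92 = 0.08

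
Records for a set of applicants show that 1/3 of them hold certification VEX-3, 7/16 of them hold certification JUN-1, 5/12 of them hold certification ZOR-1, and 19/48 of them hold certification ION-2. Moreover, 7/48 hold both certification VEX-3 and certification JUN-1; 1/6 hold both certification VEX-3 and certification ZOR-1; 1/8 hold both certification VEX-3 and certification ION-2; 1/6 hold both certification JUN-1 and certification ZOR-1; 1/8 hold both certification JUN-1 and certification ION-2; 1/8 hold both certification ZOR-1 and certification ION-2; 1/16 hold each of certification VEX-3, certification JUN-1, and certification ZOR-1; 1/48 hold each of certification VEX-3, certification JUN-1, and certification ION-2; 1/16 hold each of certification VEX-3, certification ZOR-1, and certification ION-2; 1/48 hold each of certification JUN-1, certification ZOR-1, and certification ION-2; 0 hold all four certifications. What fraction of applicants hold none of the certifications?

5/48

Apply inclusion-exclusion:
P(at least one) = 1/3 + 7/16 + 5/12 + 19/48 − 7/48 − 1/6 − 1/8 − 1/6 − 1/8 − 1/8 + 1/16 + 1/48 + 1/16 + 1/48 − 0 = 43/48
P(none) = 1 − 43/48 = 5/48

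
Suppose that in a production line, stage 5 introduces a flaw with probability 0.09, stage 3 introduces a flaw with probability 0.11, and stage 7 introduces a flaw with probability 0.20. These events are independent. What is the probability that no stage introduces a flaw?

P(none) = (1 − 0.09) × (1 − 0.11) × (1 − 0.20) = 0.91 × 0.89 × 0.80 = 0.64792

0.64792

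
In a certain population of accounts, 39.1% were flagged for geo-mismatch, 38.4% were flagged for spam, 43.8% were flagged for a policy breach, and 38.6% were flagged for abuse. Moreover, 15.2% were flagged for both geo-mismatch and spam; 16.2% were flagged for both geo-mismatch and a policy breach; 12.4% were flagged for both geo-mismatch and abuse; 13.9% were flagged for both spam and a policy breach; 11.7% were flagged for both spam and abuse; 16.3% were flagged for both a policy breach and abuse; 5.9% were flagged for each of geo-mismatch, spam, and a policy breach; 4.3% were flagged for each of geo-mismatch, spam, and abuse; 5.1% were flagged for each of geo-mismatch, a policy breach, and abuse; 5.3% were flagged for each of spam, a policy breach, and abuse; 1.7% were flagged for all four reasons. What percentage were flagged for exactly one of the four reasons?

43.5%

Using the inclusion–exclusion count for exactly one event:
P(exactly one) = 39.1 + 38.4 + 43.8 + 38.6 − 2·15.2 − 2·16.2 − 2·12.4 − 2·13.9 − 2·11.7 − 2·16.3 + 3·5.9 + 3·4.3 + 3·5.1 + 3·5.3 − 4·1.7 = 43.5%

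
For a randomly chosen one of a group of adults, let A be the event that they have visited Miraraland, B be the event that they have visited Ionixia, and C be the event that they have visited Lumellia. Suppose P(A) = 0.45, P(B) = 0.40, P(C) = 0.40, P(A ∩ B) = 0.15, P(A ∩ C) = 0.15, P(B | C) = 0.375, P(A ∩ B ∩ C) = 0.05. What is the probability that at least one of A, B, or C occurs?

0.85

P(B ∩ C) = P(C)·P(B|C) = 0.40 × 0.375 = 0.15
Using inclusion–exclusion:
P(A ∪ B ∪ C) = 0.45 + 0.40 + 0.40 − 0.15 − 0.15 − 0.15 + 0.05 = 0.85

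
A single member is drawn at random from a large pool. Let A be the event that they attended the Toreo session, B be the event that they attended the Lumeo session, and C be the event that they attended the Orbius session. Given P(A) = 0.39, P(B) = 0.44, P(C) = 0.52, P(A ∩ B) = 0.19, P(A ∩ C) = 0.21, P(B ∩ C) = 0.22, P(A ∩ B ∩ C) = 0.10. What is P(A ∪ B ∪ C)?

0.83

P(A ∪ B ∪ C) = 0.39 + 0.44 + 0.52 − 0.19 − 0.21 − 0.22 + 0.10 = 0.83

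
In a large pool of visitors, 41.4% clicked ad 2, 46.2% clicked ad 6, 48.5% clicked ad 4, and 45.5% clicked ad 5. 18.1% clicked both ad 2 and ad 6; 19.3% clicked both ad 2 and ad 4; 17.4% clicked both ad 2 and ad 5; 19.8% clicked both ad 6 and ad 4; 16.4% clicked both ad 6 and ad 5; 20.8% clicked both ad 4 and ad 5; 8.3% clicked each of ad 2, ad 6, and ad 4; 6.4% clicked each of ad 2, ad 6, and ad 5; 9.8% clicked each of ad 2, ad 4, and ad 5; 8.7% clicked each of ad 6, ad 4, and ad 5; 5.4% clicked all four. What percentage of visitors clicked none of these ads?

2.4%

P(≥1) = 41.4 + 46.2 + 48.5 + 45.5 − 18.1 − 19.3 − 17.4 − 19.8 − 16.4 − 20.8 + 8.3 + 6.4 + 9.8 + 8.7 − 5.4 = 97.6%
P(none) = 100% − 97.6% = 2.4%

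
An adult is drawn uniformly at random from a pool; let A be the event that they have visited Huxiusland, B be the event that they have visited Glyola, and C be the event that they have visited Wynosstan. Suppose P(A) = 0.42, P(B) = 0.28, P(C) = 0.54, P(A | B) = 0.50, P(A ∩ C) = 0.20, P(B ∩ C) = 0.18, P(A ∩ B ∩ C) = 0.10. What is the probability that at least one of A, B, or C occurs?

P(A ∩ B) = P(B)·P(A|B) = 0.28 × 0.50 = 0.14
Apply inclusion-exclusion:
P(A ∪ B ∪ C) = 0.42 + 0.28 + 0.54 − 0.14 − 0.20 − 0.18 + 0.10 = 0.82

0.82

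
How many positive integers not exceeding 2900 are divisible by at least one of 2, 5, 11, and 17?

1908

Inclusion–exclusion gives
1450 + 580 + 263 + 170 − 290 − 131 − 85 − 52 − 34 − 15 + 26 + 17 + 7 + 3 − 1 = 1908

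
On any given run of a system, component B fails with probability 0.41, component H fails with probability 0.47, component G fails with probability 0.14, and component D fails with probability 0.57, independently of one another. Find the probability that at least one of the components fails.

P(none) = (1 − 0.41) × (1 − 0.47) × (1 − 0.14) × (1 − 0.57) = 0.59 × 0.53 × 0.86 × 0.43 = 0.11563646
P(at least one) = 1 − 0.11563646 = 0.88436354

0.88436354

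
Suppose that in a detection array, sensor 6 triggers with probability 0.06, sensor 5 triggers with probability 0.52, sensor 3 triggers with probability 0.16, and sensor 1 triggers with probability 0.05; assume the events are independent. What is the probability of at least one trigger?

0.6399424

P(none) = (1 − 0.06) × (1 − 0.52) × (1 − 0.16) × (1 − 0.05) = 0.94 × 0.48 × 0.84 × 0.95 = 0.3600576
P(at least one) = 1 − 0.3600576 = 0.6399424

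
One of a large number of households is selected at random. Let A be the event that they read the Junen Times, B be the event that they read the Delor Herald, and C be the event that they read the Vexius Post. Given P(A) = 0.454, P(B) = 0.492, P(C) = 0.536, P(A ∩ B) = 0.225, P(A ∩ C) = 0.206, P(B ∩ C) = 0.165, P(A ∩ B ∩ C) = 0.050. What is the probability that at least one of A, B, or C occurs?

0.936

Using inclusion–exclusion:
P(A ∪ B ∪ C) = 0.454 + 0.492 + 0.536 − 0.225 − 0.206 − 0.165 + 0.050 = 0.936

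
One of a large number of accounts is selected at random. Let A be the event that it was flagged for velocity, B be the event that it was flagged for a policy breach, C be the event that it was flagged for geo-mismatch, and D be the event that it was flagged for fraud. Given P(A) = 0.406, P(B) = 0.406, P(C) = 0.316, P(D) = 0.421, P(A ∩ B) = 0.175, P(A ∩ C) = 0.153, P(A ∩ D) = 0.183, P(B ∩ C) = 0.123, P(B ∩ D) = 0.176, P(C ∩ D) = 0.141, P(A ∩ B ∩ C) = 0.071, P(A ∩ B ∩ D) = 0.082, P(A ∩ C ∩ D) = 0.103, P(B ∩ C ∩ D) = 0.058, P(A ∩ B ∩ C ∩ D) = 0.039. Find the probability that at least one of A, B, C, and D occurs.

0.873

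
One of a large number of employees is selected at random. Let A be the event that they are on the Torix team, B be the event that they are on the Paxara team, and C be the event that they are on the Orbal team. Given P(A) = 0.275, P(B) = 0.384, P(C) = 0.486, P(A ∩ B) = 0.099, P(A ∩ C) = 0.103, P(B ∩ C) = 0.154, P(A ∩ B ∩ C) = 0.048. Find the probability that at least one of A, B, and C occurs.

0.837

P(A ∪ B ∪ C) = 0.275 + 0.384 + 0.486 − 0.099 − 0.103 − 0.154 + 0.048 = 0.837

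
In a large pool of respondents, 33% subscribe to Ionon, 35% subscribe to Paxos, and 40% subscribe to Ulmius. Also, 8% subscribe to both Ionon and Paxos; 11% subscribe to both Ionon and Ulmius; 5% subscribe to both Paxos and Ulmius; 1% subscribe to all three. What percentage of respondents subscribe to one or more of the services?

85%

P(at least one) = 33 + 35 + 40 − 8 − 11 − 5 + 1 = 85%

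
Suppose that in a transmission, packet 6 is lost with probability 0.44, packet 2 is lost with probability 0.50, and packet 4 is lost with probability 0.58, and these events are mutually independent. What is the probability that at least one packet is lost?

P(none) = (1 − 0.44) × (1 − 0.50) × (1 − 0.58) = 0.56 × 0.50 × 0.42 = 0.1176
P(at least one) = 1 − 0.1176 = 0.8824

0.8824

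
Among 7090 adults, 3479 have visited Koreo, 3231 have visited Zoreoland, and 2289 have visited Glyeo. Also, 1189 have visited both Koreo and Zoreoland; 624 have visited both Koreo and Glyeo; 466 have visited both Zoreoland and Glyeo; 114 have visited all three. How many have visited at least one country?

|at least one| = 3479 + 3231 + 2289 − 1189 − 624 − 466 + 114 = 6834

6834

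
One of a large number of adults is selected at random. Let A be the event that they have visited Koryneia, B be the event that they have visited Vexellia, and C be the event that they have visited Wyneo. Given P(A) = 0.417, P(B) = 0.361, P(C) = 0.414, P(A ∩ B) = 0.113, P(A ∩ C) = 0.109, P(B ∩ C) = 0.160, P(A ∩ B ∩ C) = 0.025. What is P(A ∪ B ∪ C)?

By inclusion-exclusion,
P(A ∪ B ∪ C) = 0.417 + 0.361 + 0.414 − 0.113 − 0.109 − 0.160 + 0.025 = 0.835

0.835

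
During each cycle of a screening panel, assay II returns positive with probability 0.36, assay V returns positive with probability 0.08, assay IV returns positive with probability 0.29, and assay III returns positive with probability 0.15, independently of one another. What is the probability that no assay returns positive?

P(none) = (1 − 0.36) × (1 − 0.08) × (1 − 0.29) × (1 − 0.15) = 0.64 × 0.92 × 0.71 × 0.85 = 0.3553408

0.3553408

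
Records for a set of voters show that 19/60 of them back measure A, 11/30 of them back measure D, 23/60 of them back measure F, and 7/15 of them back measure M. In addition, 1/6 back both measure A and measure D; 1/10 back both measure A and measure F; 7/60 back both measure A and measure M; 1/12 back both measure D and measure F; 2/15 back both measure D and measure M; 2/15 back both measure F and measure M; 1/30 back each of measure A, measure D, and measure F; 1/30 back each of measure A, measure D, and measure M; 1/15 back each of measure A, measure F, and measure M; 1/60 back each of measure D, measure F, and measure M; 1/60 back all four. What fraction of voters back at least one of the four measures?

Inclusion–exclusion gives
P(at least one) = 19/60 + 11/30 + 23/60 + 7/15 − 1/6 − 1/10 − 7/60 − 1/12 − 2/15 − 2/15 + 1/30 + 1/30 + 1/15 + 1/60 − 1/60 = 14/15

14/15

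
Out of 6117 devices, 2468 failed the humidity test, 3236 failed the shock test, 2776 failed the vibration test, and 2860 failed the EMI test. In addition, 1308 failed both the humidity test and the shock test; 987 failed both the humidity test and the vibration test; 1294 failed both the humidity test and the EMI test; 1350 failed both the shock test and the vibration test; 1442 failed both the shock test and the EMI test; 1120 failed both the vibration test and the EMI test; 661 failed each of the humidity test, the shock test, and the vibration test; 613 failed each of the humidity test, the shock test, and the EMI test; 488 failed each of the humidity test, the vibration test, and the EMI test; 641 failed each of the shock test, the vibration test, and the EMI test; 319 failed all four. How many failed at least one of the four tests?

5923

|at least one| = 2468 + 3236 + 2776 + 2860 − 1308 − 987 − 1294 − 1350 − 1442 − 1120 + 661 + 613 + 488 + 641 − 319 = 5923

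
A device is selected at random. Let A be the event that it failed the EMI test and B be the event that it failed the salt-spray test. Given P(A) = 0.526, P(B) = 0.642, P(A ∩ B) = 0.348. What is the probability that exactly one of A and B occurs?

0.472

P(exactly one) = 0.526 + 0.642 − 2·0.348 = 0.472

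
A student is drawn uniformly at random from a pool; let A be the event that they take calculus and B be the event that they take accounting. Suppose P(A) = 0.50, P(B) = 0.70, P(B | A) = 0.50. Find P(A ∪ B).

0.95

P(A ∩ B) = P(A)·P(B|A) = 0.50 × 0.50 = 0.25
By inclusion–exclusion:
P(A ∪ B) = 0.50 + 0.70 − 0.25 = 0.95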